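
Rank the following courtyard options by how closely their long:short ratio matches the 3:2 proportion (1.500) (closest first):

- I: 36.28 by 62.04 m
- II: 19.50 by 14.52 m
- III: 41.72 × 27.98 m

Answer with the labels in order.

III, II, I

I: 62.04/36.28 ≈ 1.710 → |1.710 − 1.500| = 0.210
II: 19.50/14.52 ≈ 1.343 → |1.343 − 1.500| = 0.157
III: 41.72/27.98 ≈ 1.491 → |1.491 − 1.500| = 0.009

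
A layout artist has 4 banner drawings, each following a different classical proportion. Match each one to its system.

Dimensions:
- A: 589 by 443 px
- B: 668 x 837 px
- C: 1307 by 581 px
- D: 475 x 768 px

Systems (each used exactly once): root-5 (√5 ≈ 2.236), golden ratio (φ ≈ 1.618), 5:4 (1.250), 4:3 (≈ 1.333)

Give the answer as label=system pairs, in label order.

Ratios: A ≈ 1.330; B ≈ 1.253; C ≈ 2.250; D ≈ 1.617.
Targets: root-5 ≈ 2.236; golden ratio ≈ 1.618; 5:4 ≈ 1.250; 4:3 ≈ 1.333.

A=4:3, B=5:4, C=root-5, D=golden ratio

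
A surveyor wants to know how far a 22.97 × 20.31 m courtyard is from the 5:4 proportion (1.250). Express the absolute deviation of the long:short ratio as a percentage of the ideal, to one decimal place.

Ratio = 22.97 / 20.31 ≈ 1.1310.
Ideal 5:4 = 1.2500. |1.1310 − 1.2500| / 1.2500 ≈ 9.52% → 9.5%.

9.5%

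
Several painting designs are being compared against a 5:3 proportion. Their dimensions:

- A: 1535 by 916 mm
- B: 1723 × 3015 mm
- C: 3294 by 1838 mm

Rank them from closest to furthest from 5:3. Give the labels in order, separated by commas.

Ratios: A = 1535 / 916 ≈ 1.676; B = 3015 / 1723 ≈ 1.750; C = 3294 / 1838 ≈ 1.792.
|Δ from 1.667|: A 0.009; B 0.083; C 0.125.

A, B, C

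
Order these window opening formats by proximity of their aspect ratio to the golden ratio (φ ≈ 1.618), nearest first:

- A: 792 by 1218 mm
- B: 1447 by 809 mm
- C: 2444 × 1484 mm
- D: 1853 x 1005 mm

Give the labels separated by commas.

C, A, B, D

Ratios: A = 1218 / 792 ≈ 1.538; B = 1447 / 809 ≈ 1.789; C = 2444 / 1484 ≈ 1.647; D = 1853 / 1005 ≈ 1.844.
|Δ from 1.618|: A 0.080; B 0.171; C 0.029; D 0.226.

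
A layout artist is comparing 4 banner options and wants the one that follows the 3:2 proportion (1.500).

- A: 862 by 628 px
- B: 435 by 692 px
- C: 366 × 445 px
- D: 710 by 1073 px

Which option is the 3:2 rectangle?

Target 3:2 ≈ 1.500.
A: 1.373 (Δ0.127)  B: 1.591 (Δ0.091)  C: 1.216 (Δ0.284)  D: 1.511 (Δ0.011)

D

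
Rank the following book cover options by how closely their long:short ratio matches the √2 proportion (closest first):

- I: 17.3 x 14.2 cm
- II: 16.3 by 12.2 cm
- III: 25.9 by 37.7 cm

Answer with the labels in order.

III, II, I

I: 17.3/14.2 ≈ 1.218 → |1.218 − 1.414| = 0.196
II: 16.3/12.2 ≈ 1.336 → |1.336 − 1.414| = 0.078
III: 37.7/25.9 ≈ 1.456 → |1.456 − 1.414| = 0.042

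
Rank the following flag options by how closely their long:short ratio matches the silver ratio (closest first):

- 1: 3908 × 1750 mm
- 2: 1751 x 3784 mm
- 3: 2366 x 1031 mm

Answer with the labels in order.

3, 1, 2

Ratios: 1 = 3908 / 1750 ≈ 2.233; 2 = 3784 / 1751 ≈ 2.161; 3 = 2366 / 1031 ≈ 2.295.
|Δ from 2.414|: 1 0.181; 2 0.253; 3 0.119.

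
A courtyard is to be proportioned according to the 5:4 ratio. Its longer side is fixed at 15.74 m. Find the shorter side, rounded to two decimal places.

5:4 = 1.25000.
Shorter side = 15.74 ÷ 1.25000 ≈ 12.5920 → 12.59 m.

12.59 m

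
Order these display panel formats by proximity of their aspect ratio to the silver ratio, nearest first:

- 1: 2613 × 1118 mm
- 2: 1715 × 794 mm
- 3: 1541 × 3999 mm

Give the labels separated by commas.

1, 3, 2

Ratios: 1 = 2613 / 1118 ≈ 2.337; 2 = 1715 / 794 ≈ 2.160; 3 = 3999 / 1541 ≈ 2.595.
|Δ from 2.414|: 1 0.077; 2 0.254; 3 0.181.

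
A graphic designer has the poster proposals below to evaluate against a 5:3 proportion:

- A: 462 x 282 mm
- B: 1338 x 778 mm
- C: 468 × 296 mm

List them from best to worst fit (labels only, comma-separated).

A, B, C

A: 462/282 ≈ 1.638 → |1.638 − 1.667| = 0.029
B: 1338/778 ≈ 1.720 → |1.720 − 1.667| = 0.053
C: 468/296 ≈ 1.581 → |1.581 − 1.667| = 0.086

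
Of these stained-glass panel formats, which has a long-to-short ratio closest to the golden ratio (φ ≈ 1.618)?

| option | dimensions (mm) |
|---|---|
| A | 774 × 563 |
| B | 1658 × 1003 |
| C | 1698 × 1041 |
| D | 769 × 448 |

Ratios (long/short): A ≈ 1.375; B ≈ 1.653; C ≈ 1.631; D ≈ 1.717.
golden ratio ≈ 1.618; option C is nearest (Δ 0.013).

C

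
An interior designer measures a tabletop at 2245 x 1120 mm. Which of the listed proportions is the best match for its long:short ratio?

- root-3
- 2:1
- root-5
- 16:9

2245/1120 ≈ 2.004. Nearest candidates are 2:1 (2.000, off by 0.004) and 16:9 (1.778, off by 0.226).

2:1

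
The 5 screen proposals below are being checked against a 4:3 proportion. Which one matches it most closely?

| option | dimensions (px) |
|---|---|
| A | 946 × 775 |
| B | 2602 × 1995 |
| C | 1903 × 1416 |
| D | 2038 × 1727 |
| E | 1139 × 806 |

C

Target 4:3 ≈ 1.333.
A: 1.221 (Δ0.112)  B: 1.304 (Δ0.029)  C: 1.344 (Δ0.011)  D: 1.180 (Δ0.153)  E: 1.413 (Δ0.080)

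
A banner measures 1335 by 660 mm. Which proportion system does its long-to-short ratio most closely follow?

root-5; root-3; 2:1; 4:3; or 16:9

2:1

Ratio = 1335 / 660 ≈ 2.023.
Distances: root-5 2.236 (Δ 0.213); root-3 1.732 (Δ 0.291); 2:1 2.000 (Δ 0.023); 4:3 1.333 (Δ 0.690); 16:9 1.778 (Δ 0.245).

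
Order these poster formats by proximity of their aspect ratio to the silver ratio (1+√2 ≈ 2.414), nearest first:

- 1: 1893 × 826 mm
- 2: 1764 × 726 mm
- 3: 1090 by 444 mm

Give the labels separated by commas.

Ratios: 1 = 1893 / 826 ≈ 2.292; 2 = 1764 / 726 ≈ 2.430; 3 = 1090 / 444 ≈ 2.455.
|Δ from 2.414|: 1 0.122; 2 0.016; 3 0.041.

2, 3, 1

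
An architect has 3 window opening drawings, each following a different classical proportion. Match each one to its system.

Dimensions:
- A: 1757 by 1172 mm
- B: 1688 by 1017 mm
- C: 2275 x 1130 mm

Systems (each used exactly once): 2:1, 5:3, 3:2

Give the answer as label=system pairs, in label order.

A=3:2, B=5:3, C=2:1

Ratios: A ≈ 1.499; B ≈ 1.660; C ≈ 2.013.
Targets: 2:1 ≈ 2.000; 5:3 ≈ 1.667; 3:2 ≈ 1.500.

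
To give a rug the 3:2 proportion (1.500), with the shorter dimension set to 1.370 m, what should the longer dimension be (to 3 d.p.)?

3:2 = 1.50000.
Longer side = 1.370 × 1.50000 ≈ 2.05500 → 2.055 m.

2.055 m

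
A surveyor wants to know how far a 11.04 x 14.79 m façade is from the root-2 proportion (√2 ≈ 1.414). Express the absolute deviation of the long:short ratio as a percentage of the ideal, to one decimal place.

Ratio = 14.79 / 11.04 ≈ 1.3397.
Ideal root-2 ≈ 1.4142. |1.3397 − 1.4142| / 1.4142 ≈ 5.27% → 5.3%.

5.3%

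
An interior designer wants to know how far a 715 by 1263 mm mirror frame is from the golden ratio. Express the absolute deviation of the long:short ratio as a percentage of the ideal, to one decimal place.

Ratio = 1263 / 715 ≈ 1.7664.
Ideal golden ratio ≈ 1.6180. |1.7664 − 1.6180| / 1.6180 ≈ 9.17% → 9.2%.

9.2%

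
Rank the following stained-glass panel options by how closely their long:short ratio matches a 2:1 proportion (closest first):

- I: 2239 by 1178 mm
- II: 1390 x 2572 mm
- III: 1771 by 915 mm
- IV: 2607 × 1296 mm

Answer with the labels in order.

IV, III, I, II

I: 2239/1178 ≈ 1.901 → |1.901 − 2.000| = 0.099
II: 2572/1390 ≈ 1.850 → |1.850 − 2.000| = 0.150
III: 1771/915 ≈ 1.936 → |1.936 − 2.000| = 0.064
IV: 2607/1296 ≈ 2.012 → |2.012 − 2.000| = 0.012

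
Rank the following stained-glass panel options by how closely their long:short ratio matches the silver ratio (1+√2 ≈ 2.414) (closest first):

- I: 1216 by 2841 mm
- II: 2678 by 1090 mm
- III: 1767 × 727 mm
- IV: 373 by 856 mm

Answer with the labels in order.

Ratios: I = 2841 / 1216 ≈ 2.336; II = 2678 / 1090 ≈ 2.457; III = 1767 / 727 ≈ 2.431; IV = 856 / 373 ≈ 2.295.
|Δ from 2.414|: I 0.078; II 0.043; III 0.017; IV 0.119.

III, II, I, IV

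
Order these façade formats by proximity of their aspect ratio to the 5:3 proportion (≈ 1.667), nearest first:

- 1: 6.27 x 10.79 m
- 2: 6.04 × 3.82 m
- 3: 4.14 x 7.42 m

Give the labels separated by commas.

Ratios: 1 = 10.79 / 6.27 ≈ 1.721; 2 = 6.04 / 3.82 ≈ 1.581; 3 = 7.42 / 4.14 ≈ 1.792.
|Δ from 1.667|: 1 0.054; 2 0.086; 3 0.125.

1, 2, 3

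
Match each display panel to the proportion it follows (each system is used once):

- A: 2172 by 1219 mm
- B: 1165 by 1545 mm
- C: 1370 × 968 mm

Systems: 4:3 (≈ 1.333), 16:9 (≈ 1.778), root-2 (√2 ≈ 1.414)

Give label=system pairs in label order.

A=16:9, B=4:3, C=root-2

Ratios: A ≈ 1.782; B ≈ 1.326; C ≈ 1.415.
Targets: 4:3 ≈ 1.333; 16:9 ≈ 1.778; root-2 ≈ 1.414.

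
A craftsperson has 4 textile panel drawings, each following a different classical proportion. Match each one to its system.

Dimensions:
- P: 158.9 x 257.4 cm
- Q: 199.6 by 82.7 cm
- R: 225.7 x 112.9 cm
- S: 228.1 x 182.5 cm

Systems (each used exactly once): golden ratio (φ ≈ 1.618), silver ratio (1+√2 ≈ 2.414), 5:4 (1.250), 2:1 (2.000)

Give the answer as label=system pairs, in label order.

P = 257.4/158.9 ≈ 1.620 → golden ratio (1.618)
Q = 199.6/82.7 ≈ 2.414 → silver ratio (2.414)
R = 225.7/112.9 ≈ 1.999 → 2:1 (2.000)
S = 228.1/182.5 ≈ 1.250 → 5:4 (1.250)

P=golden ratio, Q=silver ratio, R=2:1, S=5:4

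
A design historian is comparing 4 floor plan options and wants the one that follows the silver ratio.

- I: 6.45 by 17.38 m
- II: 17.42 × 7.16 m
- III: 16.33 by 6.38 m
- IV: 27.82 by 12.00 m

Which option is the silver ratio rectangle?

Target silver ratio ≈ 2.414.
I: 2.695 (Δ0.281)  II: 2.433 (Δ0.019)  III: 2.560 (Δ0.146)  IV: 2.318 (Δ0.096)

II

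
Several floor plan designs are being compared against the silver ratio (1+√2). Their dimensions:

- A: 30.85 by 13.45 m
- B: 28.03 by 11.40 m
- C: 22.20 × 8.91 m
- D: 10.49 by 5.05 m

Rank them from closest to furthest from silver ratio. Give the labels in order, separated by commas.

Ratios: A = 30.85 / 13.45 ≈ 2.294; B = 28.03 / 11.40 ≈ 2.459; C = 22.20 / 8.91 ≈ 2.492; D = 10.49 / 5.05 ≈ 2.077.
|Δ from 2.414|: A 0.120; B 0.045; C 0.078; D 0.337.

B, C, A, D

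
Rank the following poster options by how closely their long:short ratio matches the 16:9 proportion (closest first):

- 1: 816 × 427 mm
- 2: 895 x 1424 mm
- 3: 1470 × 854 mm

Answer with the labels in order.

3, 1, 2

1: 816/427 ≈ 1.911 → |1.911 − 1.778| = 0.133
2: 1424/895 ≈ 1.591 → |1.591 − 1.778| = 0.187
3: 1470/854 ≈ 1.721 → |1.721 − 1.778| = 0.057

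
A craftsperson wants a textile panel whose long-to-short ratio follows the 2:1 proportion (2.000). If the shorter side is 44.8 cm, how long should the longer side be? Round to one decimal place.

89.6 cm

2:1 = 2.00000.
Longer side = 44.8 × 2.00000 ≈ 89.600 → 89.6 cm.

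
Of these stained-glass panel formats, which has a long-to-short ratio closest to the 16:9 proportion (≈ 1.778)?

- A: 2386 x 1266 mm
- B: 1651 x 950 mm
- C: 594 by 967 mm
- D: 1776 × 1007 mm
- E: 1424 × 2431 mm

D

Target 16:9 ≈ 1.778.
A: 1.885 (Δ0.107)  B: 1.738 (Δ0.040)  C: 1.628 (Δ0.150)  D: 1.764 (Δ0.014)  E: 1.707 (Δ0.071)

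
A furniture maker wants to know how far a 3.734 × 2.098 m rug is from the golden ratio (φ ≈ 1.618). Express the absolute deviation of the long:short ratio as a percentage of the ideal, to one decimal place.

Ratio = 3.734 / 2.098 ≈ 1.7798.
Ideal golden ratio ≈ 1.6180. |1.7798 − 1.6180| / 1.6180 ≈ 10.00% → 10.0%.

10.0%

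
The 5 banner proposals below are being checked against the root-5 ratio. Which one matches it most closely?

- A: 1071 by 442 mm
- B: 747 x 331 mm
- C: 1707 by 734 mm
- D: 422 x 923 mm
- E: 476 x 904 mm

B

Ratios (long/short): A ≈ 2.423; B ≈ 2.257; C ≈ 2.326; D ≈ 2.187; E ≈ 1.899.
root-5 ≈ 2.236; option B is nearest (Δ 0.021).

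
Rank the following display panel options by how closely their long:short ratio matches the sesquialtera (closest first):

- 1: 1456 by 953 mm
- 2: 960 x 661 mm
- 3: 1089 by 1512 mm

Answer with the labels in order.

1: 1456/953 ≈ 1.528 → |1.528 − 1.500| = 0.028
2: 960/661 ≈ 1.452 → |1.452 − 1.500| = 0.048
3: 1512/1089 ≈ 1.388 → |1.388 − 1.500| = 0.112

1, 2, 3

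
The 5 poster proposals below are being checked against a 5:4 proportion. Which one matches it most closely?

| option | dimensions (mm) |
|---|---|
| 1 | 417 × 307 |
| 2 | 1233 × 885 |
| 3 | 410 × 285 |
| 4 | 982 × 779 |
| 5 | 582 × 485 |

4

Target 5:4 ≈ 1.250.
1: 1.358 (Δ0.108)  2: 1.393 (Δ0.143)  3: 1.439 (Δ0.189)  4: 1.261 (Δ0.011)  5: 1.200 (Δ0.050)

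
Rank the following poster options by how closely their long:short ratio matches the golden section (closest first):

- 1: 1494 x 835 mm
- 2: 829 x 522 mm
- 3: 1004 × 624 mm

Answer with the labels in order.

1: 1494/835 ≈ 1.789 → |1.789 − 1.618| = 0.171
2: 829/522 ≈ 1.588 → |1.588 − 1.618| = 0.030
3: 1004/624 ≈ 1.609 → |1.609 − 1.618| = 0.009

3, 2, 1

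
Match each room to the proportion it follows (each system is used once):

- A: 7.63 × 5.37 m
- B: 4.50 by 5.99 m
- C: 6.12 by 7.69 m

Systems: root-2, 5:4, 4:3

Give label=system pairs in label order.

A=root-2, B=4:3, C=5:4

Ratios: A ≈ 1.421; B ≈ 1.331; C ≈ 1.257.
Targets: root-2 ≈ 1.414; 5:4 ≈ 1.250; 4:3 ≈ 1.333.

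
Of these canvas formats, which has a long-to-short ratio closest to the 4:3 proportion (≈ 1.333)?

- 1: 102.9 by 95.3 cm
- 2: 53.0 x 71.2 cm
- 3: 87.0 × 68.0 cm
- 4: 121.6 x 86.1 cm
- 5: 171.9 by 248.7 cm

Target 4:3 ≈ 1.333.
1: 1.080 (Δ0.253)  2: 1.343 (Δ0.010)  3: 1.279 (Δ0.054)  4: 1.412 (Δ0.079)  5: 1.447 (Δ0.114)

2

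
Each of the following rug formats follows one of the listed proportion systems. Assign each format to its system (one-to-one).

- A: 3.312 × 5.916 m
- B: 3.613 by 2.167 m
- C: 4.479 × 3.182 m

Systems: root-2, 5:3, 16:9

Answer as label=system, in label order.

A = 5.916/3.312 ≈ 1.786 → 16:9 (1.778)
B = 3.613/2.167 ≈ 1.667 → 5:3 (1.667)
C = 4.479/3.182 ≈ 1.408 → root-2 (1.414)

A=16:9, B=5:3, C=root-2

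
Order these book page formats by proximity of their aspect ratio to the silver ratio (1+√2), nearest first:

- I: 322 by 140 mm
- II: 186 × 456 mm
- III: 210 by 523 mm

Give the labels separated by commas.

II, III, I

I: 322/140 ≈ 2.300 → |2.300 − 2.414| = 0.114
II: 456/186 ≈ 2.452 → |2.452 − 2.414| = 0.038
III: 523/210 ≈ 2.490 → |2.490 − 2.414| = 0.076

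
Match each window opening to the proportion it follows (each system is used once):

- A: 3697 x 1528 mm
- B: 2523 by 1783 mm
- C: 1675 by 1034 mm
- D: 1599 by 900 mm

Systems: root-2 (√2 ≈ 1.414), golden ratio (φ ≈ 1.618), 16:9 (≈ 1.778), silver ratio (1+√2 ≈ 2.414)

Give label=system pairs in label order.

A=silver ratio, B=root-2, C=golden ratio, D=16:9

Ratios: A ≈ 2.420; B ≈ 1.415; C ≈ 1.620; D ≈ 1.777.
Targets: root-2 ≈ 1.414; golden ratio ≈ 1.618; 16:9 ≈ 1.778; silver ratio ≈ 2.414.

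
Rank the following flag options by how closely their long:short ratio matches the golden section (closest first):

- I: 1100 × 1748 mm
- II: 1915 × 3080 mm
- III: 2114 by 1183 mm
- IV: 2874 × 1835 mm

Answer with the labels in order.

I: 1748/1100 ≈ 1.589 → |1.589 − 1.618| = 0.029
II: 3080/1915 ≈ 1.608 → |1.608 − 1.618| = 0.010
III: 2114/1183 ≈ 1.787 → |1.787 − 1.618| = 0.169
IV: 2874/1835 ≈ 1.566 → |1.566 − 1.618| = 0.052

II, I, IV, III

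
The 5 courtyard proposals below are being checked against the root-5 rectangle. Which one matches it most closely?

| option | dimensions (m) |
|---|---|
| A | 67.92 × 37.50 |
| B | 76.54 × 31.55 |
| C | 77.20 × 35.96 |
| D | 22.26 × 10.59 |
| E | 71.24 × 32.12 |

Ratios (long/short): A ≈ 1.811; B ≈ 2.426; C ≈ 2.147; D ≈ 2.102; E ≈ 2.218.
root-5 ≈ 2.236; option E is nearest (Δ 0.018).

E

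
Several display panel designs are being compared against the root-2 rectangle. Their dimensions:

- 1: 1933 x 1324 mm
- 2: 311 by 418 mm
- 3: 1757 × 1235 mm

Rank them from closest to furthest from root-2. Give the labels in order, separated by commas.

3, 1, 2

Ratios: 1 = 1933 / 1324 ≈ 1.460; 2 = 418 / 311 ≈ 1.344; 3 = 1757 / 1235 ≈ 1.423.
|Δ from 1.414|: 1 0.046; 2 0.070; 3 0.009.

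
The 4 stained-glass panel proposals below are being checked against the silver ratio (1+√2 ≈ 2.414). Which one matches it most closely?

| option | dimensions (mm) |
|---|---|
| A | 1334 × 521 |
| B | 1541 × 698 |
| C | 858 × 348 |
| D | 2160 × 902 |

D

Ratios (long/short): A ≈ 2.560; B ≈ 2.208; C ≈ 2.466; D ≈ 2.395.
silver ratio ≈ 2.414; option D is nearest (Δ 0.019).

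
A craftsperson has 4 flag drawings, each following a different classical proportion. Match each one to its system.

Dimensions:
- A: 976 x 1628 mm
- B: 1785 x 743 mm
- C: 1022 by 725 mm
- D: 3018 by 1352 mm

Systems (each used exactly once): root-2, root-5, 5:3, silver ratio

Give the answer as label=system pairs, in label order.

Ratios: A ≈ 1.668; B ≈ 2.402; C ≈ 1.410; D ≈ 2.232.
Targets: root-2 ≈ 1.414; root-5 ≈ 2.236; 5:3 ≈ 1.667; silver ratio ≈ 2.414.

A=5:3, B=silver ratio, C=root-2, D=root-5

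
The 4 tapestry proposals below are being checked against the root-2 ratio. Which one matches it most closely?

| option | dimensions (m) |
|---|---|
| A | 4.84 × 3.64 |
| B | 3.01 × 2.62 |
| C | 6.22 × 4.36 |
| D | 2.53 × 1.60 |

C

Target root-2 ≈ 1.414.
A: 1.330 (Δ0.084)  B: 1.149 (Δ0.265)  C: 1.427 (Δ0.013)  D: 1.581 (Δ0.167)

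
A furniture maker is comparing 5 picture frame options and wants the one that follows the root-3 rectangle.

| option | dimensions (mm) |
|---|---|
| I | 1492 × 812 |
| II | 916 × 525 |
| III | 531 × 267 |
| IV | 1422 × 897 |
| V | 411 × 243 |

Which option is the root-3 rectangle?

II

Target root-3 ≈ 1.732.
I: 1.837 (Δ0.105)  II: 1.745 (Δ0.013)  III: 1.989 (Δ0.257)  IV: 1.585 (Δ0.147)  V: 1.691 (Δ0.041)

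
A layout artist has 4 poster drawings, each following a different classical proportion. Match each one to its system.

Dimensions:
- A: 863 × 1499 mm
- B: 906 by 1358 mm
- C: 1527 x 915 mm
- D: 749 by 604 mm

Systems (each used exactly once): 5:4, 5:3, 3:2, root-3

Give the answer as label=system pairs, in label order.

Ratios: A ≈ 1.737; B ≈ 1.499; C ≈ 1.669; D ≈ 1.240.
Targets: 5:4 ≈ 1.250; 5:3 ≈ 1.667; 3:2 ≈ 1.500; root-3 ≈ 1.732.

A=root-3, B=3:2, C=5:3, D=5:4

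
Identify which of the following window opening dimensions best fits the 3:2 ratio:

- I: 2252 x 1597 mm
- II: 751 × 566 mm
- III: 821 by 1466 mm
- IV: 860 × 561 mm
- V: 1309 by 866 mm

Ratios (long/short): I ≈ 1.410; II ≈ 1.327; III ≈ 1.786; IV ≈ 1.533; V ≈ 1.512.
3:2 ≈ 1.500; option V is nearest (Δ 0.012).

V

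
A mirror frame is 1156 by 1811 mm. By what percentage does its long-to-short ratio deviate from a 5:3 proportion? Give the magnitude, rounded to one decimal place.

6.0%

Ratio = 1811 / 1156 ≈ 1.5666.
Ideal 5:3 ≈ 1.6667. |1.5666 − 1.6667| / 1.6667 ≈ 6.01% → 6.0%.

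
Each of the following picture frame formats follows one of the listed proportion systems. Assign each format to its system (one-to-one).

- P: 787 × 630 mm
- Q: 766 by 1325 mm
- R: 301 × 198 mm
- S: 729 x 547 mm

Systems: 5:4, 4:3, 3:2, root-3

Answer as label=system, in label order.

P = 787/630 ≈ 1.249 → 5:4 (1.250)
Q = 1325/766 ≈ 1.730 → root-3 (1.732)
R = 301/198 ≈ 1.520 → 3:2 (1.500)
S = 729/547 ≈ 1.333 → 4:3 (1.333)

P=5:4, Q=root-3, R=3:2, S=4:3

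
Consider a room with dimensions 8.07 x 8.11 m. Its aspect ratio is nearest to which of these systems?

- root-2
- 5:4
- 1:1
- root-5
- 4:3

1:1

8.11/8.07 ≈ 1.005. Nearest candidates are 1:1 (1.000, off by 0.005) and 5:4 (1.250, off by 0.245).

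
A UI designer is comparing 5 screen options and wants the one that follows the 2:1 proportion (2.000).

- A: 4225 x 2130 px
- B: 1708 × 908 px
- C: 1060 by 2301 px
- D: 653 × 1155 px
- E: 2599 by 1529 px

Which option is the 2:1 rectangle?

Ratios (long/short): A ≈ 1.984; B ≈ 1.881; C ≈ 2.171; D ≈ 1.769; E ≈ 1.700.
2:1 ≈ 2.000; option A is nearest (Δ 0.016).

A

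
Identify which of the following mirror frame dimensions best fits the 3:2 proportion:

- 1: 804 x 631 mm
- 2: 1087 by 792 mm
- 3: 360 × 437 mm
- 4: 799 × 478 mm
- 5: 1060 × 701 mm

Target 3:2 ≈ 1.500.
1: 1.274 (Δ0.226)  2: 1.372 (Δ0.128)  3: 1.214 (Δ0.286)  4: 1.672 (Δ0.172)  5: 1.512 (Δ0.012)

5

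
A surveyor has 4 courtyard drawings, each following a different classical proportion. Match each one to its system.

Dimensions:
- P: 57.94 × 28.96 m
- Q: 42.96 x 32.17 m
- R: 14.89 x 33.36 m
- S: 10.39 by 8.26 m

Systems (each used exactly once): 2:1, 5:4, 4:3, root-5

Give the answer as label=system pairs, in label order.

P = 57.94/28.96 ≈ 2.001 → 2:1 (2.000)
Q = 42.96/32.17 ≈ 1.335 → 4:3 (1.333)
R = 33.36/14.89 ≈ 2.240 → root-5 (2.236)
S = 10.39/8.26 ≈ 1.258 → 5:4 (1.250)

P=2:1, Q=4:3, R=root-5, S=5:4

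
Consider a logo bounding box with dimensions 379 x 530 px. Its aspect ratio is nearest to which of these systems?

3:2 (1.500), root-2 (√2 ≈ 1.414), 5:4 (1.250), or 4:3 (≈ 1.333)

root-2

Ratio = 530 / 379 ≈ 1.398.
Distances: 3:2 1.500 (Δ 0.102); root-2 1.414 (Δ 0.016); 5:4 1.250 (Δ 0.148); 4:3 1.333 (Δ 0.065).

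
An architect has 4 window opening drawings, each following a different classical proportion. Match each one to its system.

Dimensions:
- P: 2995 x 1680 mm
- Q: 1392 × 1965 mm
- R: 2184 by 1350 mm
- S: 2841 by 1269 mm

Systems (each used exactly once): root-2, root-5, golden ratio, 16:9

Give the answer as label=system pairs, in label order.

Ratios: P ≈ 1.783; Q ≈ 1.412; R ≈ 1.618; S ≈ 2.239.
Targets: root-2 ≈ 1.414; root-5 ≈ 2.236; golden ratio ≈ 1.618; 16:9 ≈ 1.778.

P=16:9, Q=root-2, R=golden ratio, S=root-5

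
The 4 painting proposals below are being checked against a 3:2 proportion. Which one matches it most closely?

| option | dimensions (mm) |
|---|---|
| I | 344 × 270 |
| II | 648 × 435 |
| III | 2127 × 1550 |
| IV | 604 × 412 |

II

Target 3:2 ≈ 1.500.
I: 1.274 (Δ0.226)  II: 1.490 (Δ0.010)  III: 1.372 (Δ0.128)  IV: 1.466 (Δ0.034)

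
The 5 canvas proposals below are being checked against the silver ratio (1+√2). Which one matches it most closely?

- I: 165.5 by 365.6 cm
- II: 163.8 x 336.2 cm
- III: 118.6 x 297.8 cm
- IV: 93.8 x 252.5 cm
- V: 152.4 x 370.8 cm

V

Target silver ratio ≈ 2.414.
I: 2.209 (Δ0.205)  II: 2.053 (Δ0.361)  III: 2.511 (Δ0.097)  IV: 2.692 (Δ0.278)  V: 2.433 (Δ0.019)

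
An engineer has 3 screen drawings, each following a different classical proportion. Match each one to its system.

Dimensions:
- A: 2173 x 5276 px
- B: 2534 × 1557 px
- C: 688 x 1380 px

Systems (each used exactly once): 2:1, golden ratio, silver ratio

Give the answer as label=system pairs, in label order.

A=silver ratio, B=golden ratio, C=2:1

A = 5276/2173 ≈ 2.428 → silver ratio (2.414)
B = 2534/1557 ≈ 1.627 → golden ratio (1.618)
C = 1380/688 ≈ 2.006 → 2:1 (2.000)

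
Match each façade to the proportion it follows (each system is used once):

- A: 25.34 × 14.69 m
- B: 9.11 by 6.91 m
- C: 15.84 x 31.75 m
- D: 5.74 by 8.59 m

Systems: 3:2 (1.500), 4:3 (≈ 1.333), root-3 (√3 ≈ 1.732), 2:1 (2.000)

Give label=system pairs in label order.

A=root-3, B=4:3, C=2:1, D=3:2

A = 25.34/14.69 ≈ 1.725 → root-3 (1.732)
B = 9.11/6.91 ≈ 1.318 → 4:3 (1.333)
C = 31.75/15.84 ≈ 2.004 → 2:1 (2.000)
D = 8.59/5.74 ≈ 1.497 → 3:2 (1.500)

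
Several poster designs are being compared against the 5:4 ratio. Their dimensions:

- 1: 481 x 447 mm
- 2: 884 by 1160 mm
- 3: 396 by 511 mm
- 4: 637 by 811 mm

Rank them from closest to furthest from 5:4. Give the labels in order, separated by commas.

4, 3, 2, 1

Ratios: 1 = 481 / 447 ≈ 1.076; 2 = 1160 / 884 ≈ 1.312; 3 = 511 / 396 ≈ 1.290; 4 = 811 / 637 ≈ 1.273.
|Δ from 1.250|: 1 0.174; 2 0.062; 3 0.040; 4 0.023.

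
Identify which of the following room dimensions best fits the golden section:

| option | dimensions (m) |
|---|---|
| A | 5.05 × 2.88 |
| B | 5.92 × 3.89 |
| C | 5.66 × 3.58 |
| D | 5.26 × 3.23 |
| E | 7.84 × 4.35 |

Target golden ratio ≈ 1.618.
A: 1.753 (Δ0.135)  B: 1.522 (Δ0.096)  C: 1.581 (Δ0.037)  D: 1.628 (Δ0.010)  E: 1.802 (Δ0.184)

D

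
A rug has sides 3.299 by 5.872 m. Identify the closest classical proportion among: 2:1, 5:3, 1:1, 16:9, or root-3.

16:9

Ratio = 5.872 / 3.299 ≈ 1.780.
Distances: 2:1 2.000 (Δ 0.220); 5:3 1.667 (Δ 0.113); 1:1 1.000 (Δ 0.780); 16:9 1.778 (Δ 0.002); root-3 1.732 (Δ 0.048).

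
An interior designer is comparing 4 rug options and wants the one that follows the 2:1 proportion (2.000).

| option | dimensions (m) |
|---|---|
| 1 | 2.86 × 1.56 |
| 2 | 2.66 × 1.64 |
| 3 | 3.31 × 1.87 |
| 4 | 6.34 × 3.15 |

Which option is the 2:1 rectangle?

4

Target 2:1 ≈ 2.000.
1: 1.833 (Δ0.167)  2: 1.622 (Δ0.378)  3: 1.770 (Δ0.230)  4: 2.013 (Δ0.013)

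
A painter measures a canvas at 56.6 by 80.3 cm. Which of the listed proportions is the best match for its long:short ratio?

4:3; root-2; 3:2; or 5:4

80.3/56.6 ≈ 1.419. Nearest candidates are root-2 (1.414, off by 0.005) and 3:2 (1.500, off by 0.081).

root-2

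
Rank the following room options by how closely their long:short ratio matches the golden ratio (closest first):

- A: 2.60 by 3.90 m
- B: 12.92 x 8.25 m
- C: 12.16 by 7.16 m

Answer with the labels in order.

Ratios: A = 3.90 / 2.60 ≈ 1.500; B = 12.92 / 8.25 ≈ 1.566; C = 12.16 / 7.16 ≈ 1.698.
|Δ from 1.618|: A 0.118; B 0.052; C 0.080.

B, C, A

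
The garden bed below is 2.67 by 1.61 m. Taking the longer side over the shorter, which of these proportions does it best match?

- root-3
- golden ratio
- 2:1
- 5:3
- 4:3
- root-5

Ratio = 2.67 / 1.61 ≈ 1.658.
Distances: root-3 1.732 (Δ 0.074); golden ratio 1.618 (Δ 0.040); 2:1 2.000 (Δ 0.342); 5:3 1.667 (Δ 0.009); 4:3 1.333 (Δ 0.325); root-5 2.236 (Δ 0.578).

5:3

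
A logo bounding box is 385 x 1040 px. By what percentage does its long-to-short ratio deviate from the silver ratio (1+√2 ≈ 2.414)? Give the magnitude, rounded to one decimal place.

11.9%

Ratio = 1040 / 385 ≈ 2.7013.
Ideal silver ratio ≈ 2.4142. |2.7013 − 2.4142| / 2.4142 ≈ 11.89% → 11.9%.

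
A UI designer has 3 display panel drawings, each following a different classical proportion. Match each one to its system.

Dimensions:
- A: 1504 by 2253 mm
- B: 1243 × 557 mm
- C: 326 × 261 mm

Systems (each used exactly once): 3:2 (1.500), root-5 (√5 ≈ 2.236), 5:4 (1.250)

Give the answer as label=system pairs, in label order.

A=3:2, B=root-5, C=5:4

A = 2253/1504 ≈ 1.498 → 3:2 (1.500)
B = 1243/557 ≈ 2.232 → root-5 (2.236)
C = 326/261 ≈ 1.249 → 5:4 (1.250)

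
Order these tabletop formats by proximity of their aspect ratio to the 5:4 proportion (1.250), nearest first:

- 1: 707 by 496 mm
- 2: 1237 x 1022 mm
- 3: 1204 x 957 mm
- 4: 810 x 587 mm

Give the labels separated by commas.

3, 2, 4, 1

Ratios: 1 = 707 / 496 ≈ 1.425; 2 = 1237 / 1022 ≈ 1.210; 3 = 1204 / 957 ≈ 1.258; 4 = 810 / 587 ≈ 1.380.
|Δ from 1.250|: 1 0.175; 2 0.040; 3 0.008; 4 0.130.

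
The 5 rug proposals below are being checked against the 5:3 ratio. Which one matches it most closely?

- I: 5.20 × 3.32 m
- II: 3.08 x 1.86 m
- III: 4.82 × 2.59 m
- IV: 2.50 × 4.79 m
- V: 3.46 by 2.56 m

II

Target 5:3 ≈ 1.667.
I: 1.566 (Δ0.101)  II: 1.656 (Δ0.011)  III: 1.861 (Δ0.194)  IV: 1.916 (Δ0.249)  V: 1.352 (Δ0.315)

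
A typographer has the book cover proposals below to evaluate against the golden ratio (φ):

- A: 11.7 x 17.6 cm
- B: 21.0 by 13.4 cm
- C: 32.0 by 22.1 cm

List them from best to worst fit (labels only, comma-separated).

B, A, C

Ratios: A = 17.6 / 11.7 ≈ 1.504; B = 21.0 / 13.4 ≈ 1.567; C = 32.0 / 22.1 ≈ 1.448.
|Δ from 1.618|: A 0.114; B 0.051; C 0.170.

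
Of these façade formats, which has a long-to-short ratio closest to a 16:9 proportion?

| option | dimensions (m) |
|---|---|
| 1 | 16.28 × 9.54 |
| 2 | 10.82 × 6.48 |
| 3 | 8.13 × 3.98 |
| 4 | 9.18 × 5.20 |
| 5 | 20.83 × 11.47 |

Ratios (long/short): 1 ≈ 1.706; 2 ≈ 1.670; 3 ≈ 2.043; 4 ≈ 1.765; 5 ≈ 1.816.
16:9 ≈ 1.778; option 4 is nearest (Δ 0.013).

4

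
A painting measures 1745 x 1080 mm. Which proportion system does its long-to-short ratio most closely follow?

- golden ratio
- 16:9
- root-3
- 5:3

1745/1080 ≈ 1.616. Nearest candidates are golden ratio (1.618, off by 0.002) and 5:3 (1.667, off by 0.051).

golden ratio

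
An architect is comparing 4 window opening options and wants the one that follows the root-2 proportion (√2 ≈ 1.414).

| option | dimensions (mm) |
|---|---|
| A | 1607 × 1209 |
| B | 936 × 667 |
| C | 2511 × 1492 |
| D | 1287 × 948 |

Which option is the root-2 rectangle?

Ratios (long/short): A ≈ 1.329; B ≈ 1.403; C ≈ 1.683; D ≈ 1.358.
root-2 ≈ 1.414; option B is nearest (Δ 0.011).

B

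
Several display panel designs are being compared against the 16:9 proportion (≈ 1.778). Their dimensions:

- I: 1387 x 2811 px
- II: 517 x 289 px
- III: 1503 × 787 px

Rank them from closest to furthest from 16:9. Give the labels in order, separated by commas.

Ratios: I = 2811 / 1387 ≈ 2.027; II = 517 / 289 ≈ 1.789; III = 1503 / 787 ≈ 1.910.
|Δ from 1.778|: I 0.249; II 0.011; III 0.132.

II, III, I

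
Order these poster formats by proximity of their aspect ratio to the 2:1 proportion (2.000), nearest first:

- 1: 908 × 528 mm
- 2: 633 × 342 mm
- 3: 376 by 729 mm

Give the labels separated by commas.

1: 908/528 ≈ 1.720 → |1.720 − 2.000| = 0.280
2: 633/342 ≈ 1.851 → |1.851 − 2.000| = 0.149
3: 729/376 ≈ 1.939 → |1.939 − 2.000| = 0.061

3, 2, 1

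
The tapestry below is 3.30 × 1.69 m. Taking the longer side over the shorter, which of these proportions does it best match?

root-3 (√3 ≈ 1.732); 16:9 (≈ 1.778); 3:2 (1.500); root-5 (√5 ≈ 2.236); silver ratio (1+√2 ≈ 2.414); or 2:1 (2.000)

Ratio = 3.30 / 1.69 ≈ 1.953.
Distances: root-3 1.732 (Δ 0.221); 16:9 1.778 (Δ 0.175); 3:2 1.500 (Δ 0.453); root-5 2.236 (Δ 0.283); silver ratio 2.414 (Δ 0.461); 2:1 2.000 (Δ 0.047).

2:1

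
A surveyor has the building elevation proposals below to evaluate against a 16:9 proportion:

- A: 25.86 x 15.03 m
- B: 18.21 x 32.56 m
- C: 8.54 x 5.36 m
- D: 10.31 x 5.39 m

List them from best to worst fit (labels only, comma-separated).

Ratios: A = 25.86 / 15.03 ≈ 1.721; B = 32.56 / 18.21 ≈ 1.788; C = 8.54 / 5.36 ≈ 1.593; D = 10.31 / 5.39 ≈ 1.913.
|Δ from 1.778|: A 0.057; B 0.010; C 0.185; D 0.135.

B, A, D, C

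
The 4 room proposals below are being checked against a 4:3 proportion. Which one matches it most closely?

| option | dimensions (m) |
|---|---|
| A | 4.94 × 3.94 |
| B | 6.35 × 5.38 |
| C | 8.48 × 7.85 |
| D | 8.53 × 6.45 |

D

Ratios (long/short): A ≈ 1.254; B ≈ 1.180; C ≈ 1.080; D ≈ 1.322.
4:3 ≈ 1.333; option D is nearest (Δ 0.011).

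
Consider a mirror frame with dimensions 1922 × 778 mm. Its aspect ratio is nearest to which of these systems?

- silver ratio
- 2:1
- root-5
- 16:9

Ratio = 1922 / 778 ≈ 2.470.
Distances: silver ratio 2.414 (Δ 0.056); 2:1 2.000 (Δ 0.470); root-5 2.236 (Δ 0.234); 16:9 1.778 (Δ 0.692).

silver ratio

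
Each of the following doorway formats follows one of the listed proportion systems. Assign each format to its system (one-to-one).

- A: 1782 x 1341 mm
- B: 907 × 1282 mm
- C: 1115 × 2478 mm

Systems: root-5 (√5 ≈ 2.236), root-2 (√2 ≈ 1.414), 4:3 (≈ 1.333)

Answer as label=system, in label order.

A = 1782/1341 ≈ 1.329 → 4:3 (1.333)
B = 1282/907 ≈ 1.413 → root-2 (1.414)
C = 2478/1115 ≈ 2.222 → root-5 (2.236)

A=4:3, B=root-2, C=root-5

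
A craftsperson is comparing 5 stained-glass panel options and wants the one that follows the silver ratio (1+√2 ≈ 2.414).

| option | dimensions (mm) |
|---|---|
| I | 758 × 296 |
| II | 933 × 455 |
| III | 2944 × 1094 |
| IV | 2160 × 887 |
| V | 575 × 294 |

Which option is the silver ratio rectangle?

IV

Ratios (long/short): I ≈ 2.561; II ≈ 2.051; III ≈ 2.691; IV ≈ 2.435; V ≈ 1.956.
silver ratio ≈ 2.414; option IV is nearest (Δ 0.021).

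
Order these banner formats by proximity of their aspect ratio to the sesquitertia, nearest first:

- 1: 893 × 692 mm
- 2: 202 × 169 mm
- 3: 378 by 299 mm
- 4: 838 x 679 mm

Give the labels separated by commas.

1: 893/692 ≈ 1.290 → |1.290 − 1.333| = 0.043
2: 202/169 ≈ 1.195 → |1.195 − 1.333| = 0.138
3: 378/299 ≈ 1.264 → |1.264 − 1.333| = 0.069
4: 838/679 ≈ 1.234 → |1.234 − 1.333| = 0.099

1, 3, 4, 2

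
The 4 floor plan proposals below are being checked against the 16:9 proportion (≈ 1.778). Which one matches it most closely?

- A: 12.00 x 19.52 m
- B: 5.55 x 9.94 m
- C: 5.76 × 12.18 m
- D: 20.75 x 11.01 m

Target 16:9 ≈ 1.778.
A: 1.627 (Δ0.151)  B: 1.791 (Δ0.013)  C: 2.115 (Δ0.337)  D: 1.885 (Δ0.107)

B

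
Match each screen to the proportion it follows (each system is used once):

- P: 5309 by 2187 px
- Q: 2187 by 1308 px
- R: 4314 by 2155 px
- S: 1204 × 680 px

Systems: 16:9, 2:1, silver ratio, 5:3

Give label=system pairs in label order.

P=silver ratio, Q=5:3, R=2:1, S=16:9

Ratios: P ≈ 2.428; Q ≈ 1.672; R ≈ 2.002; S ≈ 1.771.
Targets: 16:9 ≈ 1.778; 2:1 ≈ 2.000; silver ratio ≈ 2.414; 5:3 ≈ 1.667.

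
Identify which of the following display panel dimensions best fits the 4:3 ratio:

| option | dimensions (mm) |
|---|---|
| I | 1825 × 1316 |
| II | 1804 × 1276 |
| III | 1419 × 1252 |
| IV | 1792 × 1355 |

IV

Ratios (long/short): I ≈ 1.387; II ≈ 1.414; III ≈ 1.133; IV ≈ 1.323.
4:3 ≈ 1.333; option IV is nearest (Δ 0.010).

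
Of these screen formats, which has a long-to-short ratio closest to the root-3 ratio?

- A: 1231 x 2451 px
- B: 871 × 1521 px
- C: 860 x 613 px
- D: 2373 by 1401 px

B

Ratios (long/short): A ≈ 1.991; B ≈ 1.746; C ≈ 1.403; D ≈ 1.694.
root-3 ≈ 1.732; option B is nearest (Δ 0.014).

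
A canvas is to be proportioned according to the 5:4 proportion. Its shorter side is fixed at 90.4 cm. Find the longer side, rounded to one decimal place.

113.0 cm

5:4 = 1.25000.
Longer side = 90.4 × 1.25000 ≈ 113.000 → 113.0 cm.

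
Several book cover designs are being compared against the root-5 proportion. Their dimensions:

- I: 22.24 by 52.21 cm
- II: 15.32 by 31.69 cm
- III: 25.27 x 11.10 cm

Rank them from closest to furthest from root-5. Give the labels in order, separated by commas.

III, I, II

I: 52.21/22.24 ≈ 2.348 → |2.348 − 2.236| = 0.112
II: 31.69/15.32 ≈ 2.069 → |2.069 − 2.236| = 0.167
III: 25.27/11.10 ≈ 2.277 → |2.277 − 2.236| = 0.041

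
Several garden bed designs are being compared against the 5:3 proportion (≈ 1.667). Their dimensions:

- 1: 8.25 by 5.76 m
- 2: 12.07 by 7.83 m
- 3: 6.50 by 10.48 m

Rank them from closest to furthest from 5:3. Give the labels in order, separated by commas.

3, 2, 1

Ratios: 1 = 8.25 / 5.76 ≈ 1.432; 2 = 12.07 / 7.83 ≈ 1.542; 3 = 10.48 / 6.50 ≈ 1.612.
|Δ from 1.667|: 1 0.235; 2 0.125; 3 0.055.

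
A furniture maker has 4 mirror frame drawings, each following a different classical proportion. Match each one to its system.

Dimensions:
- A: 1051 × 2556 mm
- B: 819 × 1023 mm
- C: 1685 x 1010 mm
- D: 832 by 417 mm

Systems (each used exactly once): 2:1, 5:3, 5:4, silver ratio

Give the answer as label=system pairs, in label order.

A=silver ratio, B=5:4, C=5:3, D=2:1

Ratios: A ≈ 2.432; B ≈ 1.249; C ≈ 1.668; D ≈ 1.995.
Targets: 2:1 ≈ 2.000; 5:3 ≈ 1.667; 5:4 ≈ 1.250; silver ratio ≈ 2.414.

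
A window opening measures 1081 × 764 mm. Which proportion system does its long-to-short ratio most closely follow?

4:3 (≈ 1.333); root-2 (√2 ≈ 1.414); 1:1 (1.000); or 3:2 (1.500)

1081/764 ≈ 1.415. Nearest candidates are root-2 (1.414, off by 0.001) and 4:3 (1.333, off by 0.082).

root-2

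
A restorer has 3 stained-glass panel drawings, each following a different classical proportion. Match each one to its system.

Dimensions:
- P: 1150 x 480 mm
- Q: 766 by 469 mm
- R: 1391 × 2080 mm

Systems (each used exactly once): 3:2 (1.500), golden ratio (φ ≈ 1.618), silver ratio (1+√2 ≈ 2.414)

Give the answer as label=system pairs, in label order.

P=silver ratio, Q=golden ratio, R=3:2

P = 1150/480 ≈ 2.396 → silver ratio (2.414)
Q = 766/469 ≈ 1.633 → golden ratio (1.618)
R = 2080/1391 ≈ 1.495 → 3:2 (1.500)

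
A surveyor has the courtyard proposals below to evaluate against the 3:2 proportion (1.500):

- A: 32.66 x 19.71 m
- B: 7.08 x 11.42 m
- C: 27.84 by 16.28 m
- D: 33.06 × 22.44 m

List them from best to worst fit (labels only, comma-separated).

D, B, A, C

A: 32.66/19.71 ≈ 1.657 → |1.657 − 1.500| = 0.157
B: 11.42/7.08 ≈ 1.613 → |1.613 − 1.500| = 0.113
C: 27.84/16.28 ≈ 1.710 → |1.710 − 1.500| = 0.210
D: 33.06/22.44 ≈ 1.473 → |1.473 − 1.500| = 0.027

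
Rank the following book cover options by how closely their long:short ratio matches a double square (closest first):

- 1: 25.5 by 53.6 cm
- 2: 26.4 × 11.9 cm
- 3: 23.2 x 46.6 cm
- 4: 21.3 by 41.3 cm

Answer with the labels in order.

Ratios: 1 = 53.6 / 25.5 ≈ 2.102; 2 = 26.4 / 11.9 ≈ 2.218; 3 = 46.6 / 23.2 ≈ 2.009; 4 = 41.3 / 21.3 ≈ 1.939.
|Δ from 2.000|: 1 0.102; 2 0.218; 3 0.009; 4 0.061.

3, 4, 1, 2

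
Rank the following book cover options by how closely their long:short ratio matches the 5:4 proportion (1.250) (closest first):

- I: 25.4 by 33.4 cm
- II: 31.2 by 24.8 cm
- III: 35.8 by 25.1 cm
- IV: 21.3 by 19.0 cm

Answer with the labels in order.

II, I, IV, III

I: 33.4/25.4 ≈ 1.315 → |1.315 − 1.250| = 0.065
II: 31.2/24.8 ≈ 1.258 → |1.258 − 1.250| = 0.008
III: 35.8/25.1 ≈ 1.426 → |1.426 − 1.250| = 0.176
IV: 21.3/19.0 ≈ 1.121 → |1.121 − 1.250| = 0.129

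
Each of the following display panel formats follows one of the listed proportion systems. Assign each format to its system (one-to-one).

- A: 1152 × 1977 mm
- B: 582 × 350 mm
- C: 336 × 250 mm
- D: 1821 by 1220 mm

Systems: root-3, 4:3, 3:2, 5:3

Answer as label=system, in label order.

A=root-3, B=5:3, C=4:3, D=3:2

A = 1977/1152 ≈ 1.716 → root-3 (1.732)
B = 582/350 ≈ 1.663 → 5:3 (1.667)
C = 336/250 ≈ 1.344 → 4:3 (1.333)
D = 1821/1220 ≈ 1.493 → 3:2 (1.500)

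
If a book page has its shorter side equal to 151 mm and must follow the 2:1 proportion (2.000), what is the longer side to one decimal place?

302.0 mm

2:1 = 2.00000.
Longer side = 151 × 2.00000 ≈ 302.000 → 302.0 mm.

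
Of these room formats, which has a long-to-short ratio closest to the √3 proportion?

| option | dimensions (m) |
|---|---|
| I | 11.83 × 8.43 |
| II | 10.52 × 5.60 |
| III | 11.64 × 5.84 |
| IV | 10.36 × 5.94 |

Target root-3 ≈ 1.732.
I: 1.403 (Δ0.329)  II: 1.879 (Δ0.147)  III: 1.993 (Δ0.261)  IV: 1.744 (Δ0.012)

IV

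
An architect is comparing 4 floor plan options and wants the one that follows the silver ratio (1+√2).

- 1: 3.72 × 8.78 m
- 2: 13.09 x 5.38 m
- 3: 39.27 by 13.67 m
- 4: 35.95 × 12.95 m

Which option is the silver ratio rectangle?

Ratios (long/short): 1 ≈ 2.360; 2 ≈ 2.433; 3 ≈ 2.873; 4 ≈ 2.776.
silver ratio ≈ 2.414; option 2 is nearest (Δ 0.019).

2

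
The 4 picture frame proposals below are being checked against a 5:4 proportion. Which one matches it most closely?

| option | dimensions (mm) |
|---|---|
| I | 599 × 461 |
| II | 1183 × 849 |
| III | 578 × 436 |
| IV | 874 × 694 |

Ratios (long/short): I ≈ 1.299; II ≈ 1.393; III ≈ 1.326; IV ≈ 1.259.
5:4 ≈ 1.250; option IV is nearest (Δ 0.009).

IV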